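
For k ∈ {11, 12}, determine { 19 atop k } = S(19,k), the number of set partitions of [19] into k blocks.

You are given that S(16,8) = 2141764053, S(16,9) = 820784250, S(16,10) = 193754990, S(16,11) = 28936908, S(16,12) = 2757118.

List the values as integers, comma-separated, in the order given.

129413217791, 23466951300

row 17: T[17][9]=9·820784250+2141764053=9528822303  T[17][10]=10·193754990+820784250=2758334150  T[17][11]=11·28936908+193754990=512060978  T[17][12]=12·2757118+28936908=62022324
row 18: T[18][10]=10·2758334150+9528822303=37112163803  T[18][11]=11·512060978+2758334150=8391004908  T[18][12]=12·62022324+512060978=1256328866
row 19: T[19][11]=11·8391004908+37112163803=129413217791  T[19][12]=12·1256328866+8391004908=23466951300
Read S(19,11) = 129413217791, S(19,12) = 23466951300.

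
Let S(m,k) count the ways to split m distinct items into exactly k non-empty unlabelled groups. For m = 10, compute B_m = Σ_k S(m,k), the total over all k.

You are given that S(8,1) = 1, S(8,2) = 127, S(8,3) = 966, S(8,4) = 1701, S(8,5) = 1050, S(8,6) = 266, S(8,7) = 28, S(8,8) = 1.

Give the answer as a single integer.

@9  (9,1):1·1+0→1, (9,2):127·2+1→255, (9,3):966·3+127→3025, (9,4):1701·4+966→7770, (9,5):1050·5+1701→6951, (9,6):266·6+1050→2646, (9,7):28·7+266→462, (9,8):1·8+28→36, (9,9):0·9+1→1
@10  (10,1):1·1+0→1, (10,2):255·2+1→511, (10,3):3025·3+255→9330, (10,4):7770·4+3025→34105, (10,5):6951·5+7770→42525, (10,6):2646·6+6951→22827, (10,7):462·7+2646→5880, (10,8):36·8+462→750, (10,9):1·9+36→45, (10,10):0·10+1→1
B_10 = ΣS(10,k) = 1+511+9330+34105+42525+22827+5880+750+45+1 = 115975

115975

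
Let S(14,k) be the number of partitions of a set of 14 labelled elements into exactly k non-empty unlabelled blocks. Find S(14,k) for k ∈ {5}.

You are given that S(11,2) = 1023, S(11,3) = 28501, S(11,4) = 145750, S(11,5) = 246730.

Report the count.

row 12: T[12][3]=3·28501+1023=86526  T[12][4]=4·145750+28501=611501  T[12][5]=5·246730+145750=1379400
row 13: T[13][4]=4·611501+86526=2532530  T[13][5]=5·1379400+611501=7508501
row 14: T[14][5]=5·7508501+2532530=40075035
Read S(14,5) = 40075035.

40075035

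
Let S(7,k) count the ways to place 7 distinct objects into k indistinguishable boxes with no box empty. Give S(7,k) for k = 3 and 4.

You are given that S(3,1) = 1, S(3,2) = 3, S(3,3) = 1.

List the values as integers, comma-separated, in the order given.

row 4: T[4][1]=1·1+0=1  T[4][2]=2·3+1=7  T[4][3]=3·1+3=6  T[4][4]=4·0+1=1
row 5: T[5][1]=1·1+0=1  T[5][2]=2·7+1=15  T[5][3]=3·6+7=25  T[5][4]=4·1+6=10
row 6: T[6][2]=2·15+1=31  T[6][3]=3·25+15=90  T[6][4]=4·10+25=65
row 7: T[7][3]=3·90+31=301  T[7][4]=4·65+90=350
Read S(7,3) = 301, S(7,4) = 350.

301, 350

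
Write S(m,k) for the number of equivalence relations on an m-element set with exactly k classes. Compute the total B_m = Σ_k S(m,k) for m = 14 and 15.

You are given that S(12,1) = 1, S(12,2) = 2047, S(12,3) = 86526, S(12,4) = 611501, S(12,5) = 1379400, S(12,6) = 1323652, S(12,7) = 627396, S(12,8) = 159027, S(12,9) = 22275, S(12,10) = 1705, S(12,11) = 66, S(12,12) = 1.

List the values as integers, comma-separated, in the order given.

r13: T_13,1=1×1+0=1; T_13,2=2×2047+1=4095; T_13,3=3×86526+2047=261625; T_13,4=4×611501+86526=2532530; T_13,5=5×1379400+611501=7508501; T_13,6=6×1323652+1379400=9321312; T_13,7=7×627396+1323652=5715424; T_13,8=8×159027+627396=1899612; T_13,9=9×22275+159027=359502; T_13,10=10×1705+22275=39325; T_13,11=11×66+1705=2431; T_13,12=12×1+66=78; T_13,13=13×0+1=1
r14: T_14,1=1×1+0=1; T_14,2=2×4095+1=8191; T_14,3=3×261625+4095=788970; T_14,4=4×2532530+261625=10391745; T_14,5=5×7508501+2532530=40075035; T_14,6=6×9321312+7508501=63436373; T_14,7=7×5715424+9321312=49329280; T_14,8=8×1899612+5715424=20912320; T_14,9=9×359502+1899612=5135130; T_14,10=10×39325+359502=752752; T_14,11=11×2431+39325=66066; T_14,12=12×78+2431=3367; T_14,13=13×1+78=91; T_14,14=14×0+1=1
r15: T_15,1=1×1+0=1; T_15,2=2×8191+1=16383; T_15,3=3×788970+8191=2375101; T_15,4=4×10391745+788970=42355950; T_15,5=5×40075035+10391745=210766920; T_15,6=6×63436373+40075035=420693273; T_15,7=7×49329280+63436373=408741333; T_15,8=8×20912320+49329280=216627840; T_15,9=9×5135130+20912320=67128490; T_15,10=10×752752+5135130=12662650; T_15,11=11×66066+752752=1479478; T_15,12=12×3367+66066=106470; T_15,13=13×91+3367=4550; T_15,14=14×1+91=105; T_15,15=15×0+1=1
B_14 = ΣS(14,k) = 1+8191+788970+10391745+40075035+63436373+49329280+20912320+5135130+752752+66066+3367+91+1 = 190899322
B_15 = ΣS(15,k) = 1+16383+2375101+42355950+210766920+420693273+408741333+216627840+67128490+12662650+1479478+106470+4550+105+1 = 1382958545

190899322, 1382958545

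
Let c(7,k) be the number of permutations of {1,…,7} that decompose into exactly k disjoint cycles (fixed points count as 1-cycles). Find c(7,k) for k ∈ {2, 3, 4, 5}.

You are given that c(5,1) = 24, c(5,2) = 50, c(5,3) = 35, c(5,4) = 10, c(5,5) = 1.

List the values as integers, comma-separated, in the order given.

1764, 1624, 735, 175

[6] T[6,1]:5*24+0=120 · T[6,2]:5*50+24=274 · T[6,3]:5*35+50=225 · T[6,4]:5*10+35=85 · T[6,5]:5*1+10=15
[7] T[7,2]:6*274+120=1764 · T[7,3]:6*225+274=1624 · T[7,4]:6*85+225=735 · T[7,5]:6*15+85=175
Read c(7,2) = 1764, c(7,3) = 1624, c(7,4) = 735, c(7,5) = 175.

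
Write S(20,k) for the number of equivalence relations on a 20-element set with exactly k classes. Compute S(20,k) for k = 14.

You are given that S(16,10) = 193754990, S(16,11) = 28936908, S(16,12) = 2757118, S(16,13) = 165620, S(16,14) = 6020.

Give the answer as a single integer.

row 17: T[17][11]=11·28936908+193754990=512060978  T[17][12]=12·2757118+28936908=62022324  T[17][13]=13·165620+2757118=4910178  T[17][14]=14·6020+165620=249900
row 18: T[18][12]=12·62022324+512060978=1256328866  T[18][13]=13·4910178+62022324=125854638  T[18][14]=14·249900+4910178=8408778
row 19: T[19][13]=13·125854638+1256328866=2892439160  T[19][14]=14·8408778+125854638=243577530
row 20: T[20][14]=14·243577530+2892439160=6302524580
Read S(20,14) = 6302524580.

6302524580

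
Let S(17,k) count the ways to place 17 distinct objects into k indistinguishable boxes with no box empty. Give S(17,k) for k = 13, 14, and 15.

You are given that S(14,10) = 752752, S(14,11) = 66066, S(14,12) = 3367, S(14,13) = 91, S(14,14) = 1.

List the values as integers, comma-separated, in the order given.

r15: T_15,11=11×66066+752752=1479478; T_15,12=12×3367+66066=106470; T_15,13=13×91+3367=4550; T_15,14=14×1+91=105; T_15,15=15×0+1=1
r16: T_16,12=12×106470+1479478=2757118; T_16,13=13×4550+106470=165620; T_16,14=14×105+4550=6020; T_16,15=15×1+105=120
r17: T_17,13=13×165620+2757118=4910178; T_17,14=14×6020+165620=249900; T_17,15=15×120+6020=7820
Read S(17,13) = 4910178, S(17,14) = 249900, S(17,15) = 7820.

4910178, 249900, 7820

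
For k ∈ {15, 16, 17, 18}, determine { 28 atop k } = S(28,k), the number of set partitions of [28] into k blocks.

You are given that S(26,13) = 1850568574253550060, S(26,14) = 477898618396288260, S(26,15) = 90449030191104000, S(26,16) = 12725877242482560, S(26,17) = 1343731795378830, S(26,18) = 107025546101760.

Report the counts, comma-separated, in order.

36060660300744309600, 6539643128396047620, 898741468057510350, 94432767017711850

row 27: T[27][14]=14·477898618396288260+1850568574253550060=8541149231801585700  T[27][15]=15·90449030191104000+477898618396288260=1834634071262848260  T[27][16]=16·12725877242482560+90449030191104000=294063066070824960  T[27][17]=17·1343731795378830+12725877242482560=35569317763922670  T[27][18]=18·107025546101760+1343731795378830=3270191625210510
row 28: T[28][15]=15·1834634071262848260+8541149231801585700=36060660300744309600  T[28][16]=16·294063066070824960+1834634071262848260=6539643128396047620  T[28][17]=17·35569317763922670+294063066070824960=898741468057510350  T[28][18]=18·3270191625210510+35569317763922670=94432767017711850
Read S(28,15) = 36060660300744309600, S(28,16) = 6539643128396047620, S(28,17) = 898741468057510350, S(28,18) = 94432767017711850.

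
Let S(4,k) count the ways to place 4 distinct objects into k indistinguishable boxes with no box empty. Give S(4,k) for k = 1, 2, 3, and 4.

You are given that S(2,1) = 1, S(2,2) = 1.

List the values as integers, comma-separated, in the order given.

row 3: T[3][1]=1·1+0=1  T[3][2]=2·1+1=3  T[3][3]=3·0+1=1
row 4: T[4][1]=1·1+0=1  T[4][2]=2·3+1=7  T[4][3]=3·1+3=6  T[4][4]=4·0+1=1
Read S(4,1) = 1, S(4,2) = 7, S(4,3) = 6, S(4,4) = 1.

1, 7, 6, 1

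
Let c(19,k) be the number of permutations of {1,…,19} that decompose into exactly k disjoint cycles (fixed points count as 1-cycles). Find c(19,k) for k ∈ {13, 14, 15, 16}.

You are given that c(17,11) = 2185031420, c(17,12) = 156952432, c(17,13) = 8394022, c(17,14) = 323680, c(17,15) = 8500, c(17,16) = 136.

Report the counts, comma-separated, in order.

10246937272, 549789282, 22323822, 662796

i=18: T(18,12)=2185031420+17·156952432=4853222764 | T(18,13)=156952432+17·8394022=299650806 | T(18,14)=8394022+17·323680=13896582 | T(18,15)=323680+17·8500=468180 | T(18,16)=8500+17·136=10812
i=19: T(19,13)=4853222764+18·299650806=10246937272 | T(19,14)=299650806+18·13896582=549789282 | T(19,15)=13896582+18·468180=22323822 | T(19,16)=468180+18·10812=662796
Read c(19,13) = 10246937272, c(19,14) = 549789282, c(19,15) = 22323822, c(19,16) = 662796.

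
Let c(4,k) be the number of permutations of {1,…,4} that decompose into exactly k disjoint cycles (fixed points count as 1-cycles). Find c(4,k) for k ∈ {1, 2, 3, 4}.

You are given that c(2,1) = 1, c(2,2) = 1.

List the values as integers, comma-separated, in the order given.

[3] T[3,1]:2*1+0=2 · T[3,2]:2*1+1=3 · T[3,3]:2*0+1=1
[4] T[4,1]:3*2+0=6 · T[4,2]:3*3+2=11 · T[4,3]:3*1+3=6 · T[4,4]:3*0+1=1
Read c(4,1) = 6, c(4,2) = 11, c(4,3) = 6, c(4,4) = 1.

6, 11, 6, 1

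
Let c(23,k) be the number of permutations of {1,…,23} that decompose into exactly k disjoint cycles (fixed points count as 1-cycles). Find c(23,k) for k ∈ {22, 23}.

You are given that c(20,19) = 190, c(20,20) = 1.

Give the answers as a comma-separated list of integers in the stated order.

253, 1

r21: T_21,20=20×1+190=210; T_21,21=20×0+1=1
r22: T_22,21=21×1+210=231; T_22,22=21×0+1=1
r23: T_23,22=22×1+231=253; T_23,23=22×0+1=1
Read c(23,22) = 253, c(23,23) = 1.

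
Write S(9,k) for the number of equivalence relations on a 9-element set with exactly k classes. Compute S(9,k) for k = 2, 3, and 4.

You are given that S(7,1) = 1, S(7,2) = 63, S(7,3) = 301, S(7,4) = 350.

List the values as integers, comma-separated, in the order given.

row 8: T[8][1]=1·1+0=1  T[8][2]=2·63+1=127  T[8][3]=3·301+63=966  T[8][4]=4·350+301=1701
row 9: T[9][2]=2·127+1=255  T[9][3]=3·966+127=3025  T[9][4]=4·1701+966=7770
Read S(9,2) = 255, S(9,3) = 3025, S(9,4) = 7770.

255, 3025, 7770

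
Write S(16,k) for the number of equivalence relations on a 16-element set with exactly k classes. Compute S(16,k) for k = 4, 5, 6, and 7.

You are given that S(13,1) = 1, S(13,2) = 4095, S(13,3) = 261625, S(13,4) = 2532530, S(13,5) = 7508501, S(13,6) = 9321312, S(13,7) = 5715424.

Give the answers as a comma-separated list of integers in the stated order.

171798901, 1096190550, 2734926558, 3281882604

i=14: T(14,2)=1+2·4095=8191 | T(14,3)=4095+3·261625=788970 | T(14,4)=261625+4·2532530=10391745 | T(14,5)=2532530+5·7508501=40075035 | T(14,6)=7508501+6·9321312=63436373 | T(14,7)=9321312+7·5715424=49329280
i=15: T(15,3)=8191+3·788970=2375101 | T(15,4)=788970+4·10391745=42355950 | T(15,5)=10391745+5·40075035=210766920 | T(15,6)=40075035+6·63436373=420693273 | T(15,7)=63436373+7·49329280=408741333
i=16: T(16,4)=2375101+4·42355950=171798901 | T(16,5)=42355950+5·210766920=1096190550 | T(16,6)=210766920+6·420693273=2734926558 | T(16,7)=420693273+7·408741333=3281882604
Read S(16,4) = 171798901, S(16,5) = 1096190550, S(16,6) = 2734926558, S(16,7) = 3281882604.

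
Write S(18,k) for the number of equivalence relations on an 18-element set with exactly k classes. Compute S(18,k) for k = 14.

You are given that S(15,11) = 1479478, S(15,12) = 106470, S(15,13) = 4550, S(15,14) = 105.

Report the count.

8408778

i=16: T(16,12)=1479478+12·106470=2757118 | T(16,13)=106470+13·4550=165620 | T(16,14)=4550+14·105=6020
i=17: T(17,13)=2757118+13·165620=4910178 | T(17,14)=165620+14·6020=249900
i=18: T(18,14)=4910178+14·249900=8408778
Read S(18,14) = 8408778.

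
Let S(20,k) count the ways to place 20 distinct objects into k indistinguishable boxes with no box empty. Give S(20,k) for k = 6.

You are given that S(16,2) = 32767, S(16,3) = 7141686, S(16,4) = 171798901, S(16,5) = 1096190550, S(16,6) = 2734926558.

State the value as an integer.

4306078895384

i=17: T(17,3)=32767+3·7141686=21457825 | T(17,4)=7141686+4·171798901=694337290 | T(17,5)=171798901+5·1096190550=5652751651 | T(17,6)=1096190550+6·2734926558=17505749898
i=18: T(18,4)=21457825+4·694337290=2798806985 | T(18,5)=694337290+5·5652751651=28958095545 | T(18,6)=5652751651+6·17505749898=110687251039
i=19: T(19,5)=2798806985+5·28958095545=147589284710 | T(19,6)=28958095545+6·110687251039=693081601779
i=20: T(20,6)=147589284710+6·693081601779=4306078895384
Read S(20,6) = 4306078895384.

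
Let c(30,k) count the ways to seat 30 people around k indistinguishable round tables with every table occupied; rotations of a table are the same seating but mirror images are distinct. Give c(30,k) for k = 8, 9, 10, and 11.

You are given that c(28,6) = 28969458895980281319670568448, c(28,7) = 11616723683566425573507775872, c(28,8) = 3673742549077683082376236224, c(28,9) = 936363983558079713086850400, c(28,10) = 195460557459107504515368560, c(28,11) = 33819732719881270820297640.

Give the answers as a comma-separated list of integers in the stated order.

3674201658710345201899117607040, 981347603630155088295475765440, 215760462268683520394805979744, 39539238727270799376544542000

[29] T[29,7]:28*11616723683566425573507775872+28969458895980281319670568448=354237722035840197377888292864 · T[29,8]:28*3673742549077683082376236224+11616723683566425573507775872=114481515057741551880042390144 · T[29,9]:28*936363983558079713086850400+3673742549077683082376236224=29891934088703915048808047424 · T[29,10]:28*195460557459107504515368560+936363983558079713086850400=6409259592413089839517170080 · T[29,11]:28*33819732719881270820297640+195460557459107504515368560=1142413073615783087483702480
[30] T[30,8]:29*114481515057741551880042390144+354237722035840197377888292864=3674201658710345201899117607040 · T[30,9]:29*29891934088703915048808047424+114481515057741551880042390144=981347603630155088295475765440 · T[30,10]:29*6409259592413089839517170080+29891934088703915048808047424=215760462268683520394805979744 · T[30,11]:29*1142413073615783087483702480+6409259592413089839517170080=39539238727270799376544542000
Read c(30,8) = 3674201658710345201899117607040, c(30,9) = 981347603630155088295475765440, c(30,10) = 215760462268683520394805979744, c(30,11) = 39539238727270799376544542000.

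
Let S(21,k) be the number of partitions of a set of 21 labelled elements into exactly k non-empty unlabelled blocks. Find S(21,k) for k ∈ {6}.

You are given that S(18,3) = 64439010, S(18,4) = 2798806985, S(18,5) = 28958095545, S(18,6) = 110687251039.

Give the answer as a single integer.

row 19: T[19][4]=4·2798806985+64439010=11259666950  T[19][5]=5·28958095545+2798806985=147589284710  T[19][6]=6·110687251039+28958095545=693081601779
row 20: T[20][5]=5·147589284710+11259666950=749206090500  T[20][6]=6·693081601779+147589284710=4306078895384
row 21: T[21][6]=6·4306078895384+749206090500=26585679462804
Read S(21,6) = 26585679462804.

26585679462804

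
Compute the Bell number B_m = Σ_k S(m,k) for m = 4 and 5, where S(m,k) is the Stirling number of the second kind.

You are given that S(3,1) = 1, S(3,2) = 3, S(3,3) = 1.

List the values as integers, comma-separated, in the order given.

15, 52

row 4: T[4][1]=1·1+0=1  T[4][2]=2·3+1=7  T[4][3]=3·1+3=6  T[4][4]=4·0+1=1
row 5: T[5][1]=1·1+0=1  T[5][2]=2·7+1=15  T[5][3]=3·6+7=25  T[5][4]=4·1+6=10  T[5][5]=5·0+1=1
B_4 = ΣS(4,k) = 1+7+6+1 = 15
B_5 = ΣS(5,k) = 1+15+25+10+1 = 52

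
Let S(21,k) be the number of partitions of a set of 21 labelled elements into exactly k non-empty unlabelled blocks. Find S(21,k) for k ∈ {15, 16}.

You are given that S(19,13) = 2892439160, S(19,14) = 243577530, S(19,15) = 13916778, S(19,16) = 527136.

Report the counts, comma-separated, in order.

13087462580, 809944464

@20  (20,14):243577530·14+2892439160→6302524580, (20,15):13916778·15+243577530→452329200, (20,16):527136·16+13916778→22350954
@21  (21,15):452329200·15+6302524580→13087462580, (21,16):22350954·16+452329200→809944464
Read S(21,15) = 13087462580, S(21,16) = 809944464.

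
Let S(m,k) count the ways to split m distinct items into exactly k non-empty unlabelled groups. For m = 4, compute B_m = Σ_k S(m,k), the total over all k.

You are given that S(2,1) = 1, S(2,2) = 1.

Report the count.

15

row 3: T[3][1]=1·1+0=1  T[3][2]=2·1+1=3  T[3][3]=3·0+1=1
row 4: T[4][1]=1·1+0=1  T[4][2]=2·3+1=7  T[4][3]=3·1+3=6  T[4][4]=4·0+1=1
B_4 = ΣS(4,k) = 1+7+6+1 = 15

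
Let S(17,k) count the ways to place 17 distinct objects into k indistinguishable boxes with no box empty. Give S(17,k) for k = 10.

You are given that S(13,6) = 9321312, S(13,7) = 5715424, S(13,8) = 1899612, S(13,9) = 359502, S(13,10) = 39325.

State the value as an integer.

row 14: T[14][7]=7·5715424+9321312=49329280  T[14][8]=8·1899612+5715424=20912320  T[14][9]=9·359502+1899612=5135130  T[14][10]=10·39325+359502=752752
row 15: T[15][8]=8·20912320+49329280=216627840  T[15][9]=9·5135130+20912320=67128490  T[15][10]=10·752752+5135130=12662650
row 16: T[16][9]=9·67128490+216627840=820784250  T[16][10]=10·12662650+67128490=193754990
row 17: T[17][10]=10·193754990+820784250=2758334150
Read S(17,10) = 2758334150.

2758334150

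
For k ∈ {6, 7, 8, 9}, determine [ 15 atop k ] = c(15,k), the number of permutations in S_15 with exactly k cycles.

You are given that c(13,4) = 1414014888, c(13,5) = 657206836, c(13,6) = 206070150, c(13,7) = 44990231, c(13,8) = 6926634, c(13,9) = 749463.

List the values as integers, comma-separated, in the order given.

row 14: T[14][5]=13·657206836+1414014888=9957703756  T[14][6]=13·206070150+657206836=3336118786  T[14][7]=13·44990231+206070150=790943153  T[14][8]=13·6926634+44990231=135036473  T[14][9]=13·749463+6926634=16669653
row 15: T[15][6]=14·3336118786+9957703756=56663366760  T[15][7]=14·790943153+3336118786=14409322928  T[15][8]=14·135036473+790943153=2681453775  T[15][9]=14·16669653+135036473=368411615
Read c(15,6) = 56663366760, c(15,7) = 14409322928, c(15,8) = 2681453775, c(15,9) = 368411615.

56663366760, 14409322928, 2681453775, 368411615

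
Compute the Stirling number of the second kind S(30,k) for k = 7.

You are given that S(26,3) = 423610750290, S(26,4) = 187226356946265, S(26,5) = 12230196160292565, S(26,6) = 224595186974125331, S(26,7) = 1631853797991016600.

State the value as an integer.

4168916722553086402080

r27: T_27,4=4×187226356946265+423610750290=749329038535350; T_27,5=5×12230196160292565+187226356946265=61338207158409090; T_27,6=6×224595186974125331+12230196160292565=1359801318005044551; T_27,7=7×1631853797991016600+224595186974125331=11647571772911241531
r28: T_28,5=5×61338207158409090+749329038535350=307440364830580800; T_28,6=6×1359801318005044551+61338207158409090=8220146115188676396; T_28,7=7×11647571772911241531+1359801318005044551=82892803728383735268
r29: T_29,6=6×8220146115188676396+307440364830580800=49628317055962639176; T_29,7=7×82892803728383735268+8220146115188676396=588469772213874823272
r30: T_30,7=7×588469772213874823272+49628317055962639176=4168916722553086402080
Read S(30,7) = 4168916722553086402080.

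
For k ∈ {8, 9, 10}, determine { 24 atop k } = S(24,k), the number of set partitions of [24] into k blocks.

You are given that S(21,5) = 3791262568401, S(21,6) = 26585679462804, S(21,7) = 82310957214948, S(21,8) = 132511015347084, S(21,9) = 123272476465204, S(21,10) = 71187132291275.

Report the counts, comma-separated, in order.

82318282158320505, 120622574326072500, 108254081784931500

i=22: T(22,6)=3791262568401+6·26585679462804=163305339345225 | T(22,7)=26585679462804+7·82310957214948=602762379967440 | T(22,8)=82310957214948+8·132511015347084=1142399079991620 | T(22,9)=132511015347084+9·123272476465204=1241963303533920 | T(22,10)=123272476465204+10·71187132291275=835143799377954
i=23: T(23,7)=163305339345225+7·602762379967440=4382641999117305 | T(23,8)=602762379967440+8·1142399079991620=9741955019900400 | T(23,9)=1142399079991620+9·1241963303533920=12320068811796900 | T(23,10)=1241963303533920+10·835143799377954=9593401297313460
i=24: T(24,8)=4382641999117305+8·9741955019900400=82318282158320505 | T(24,9)=9741955019900400+9·12320068811796900=120622574326072500 | T(24,10)=12320068811796900+10·9593401297313460=108254081784931500
Read S(24,8) = 82318282158320505, S(24,9) = 120622574326072500, S(24,10) = 108254081784931500.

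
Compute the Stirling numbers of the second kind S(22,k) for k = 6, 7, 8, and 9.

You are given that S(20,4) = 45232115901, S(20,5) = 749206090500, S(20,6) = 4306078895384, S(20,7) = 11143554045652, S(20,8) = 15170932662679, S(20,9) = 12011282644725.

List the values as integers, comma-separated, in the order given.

@21  (21,5):749206090500·5+45232115901→3791262568401, (21,6):4306078895384·6+749206090500→26585679462804, (21,7):11143554045652·7+4306078895384→82310957214948, (21,8):15170932662679·8+11143554045652→132511015347084, (21,9):12011282644725·9+15170932662679→123272476465204
@22  (22,6):26585679462804·6+3791262568401→163305339345225, (22,7):82310957214948·7+26585679462804→602762379967440, (22,8):132511015347084·8+82310957214948→1142399079991620, (22,9):123272476465204·9+132511015347084→1241963303533920
Read S(22,6) = 163305339345225, S(22,7) = 602762379967440, S(22,8) = 1142399079991620, S(22,9) = 1241963303533920.

163305339345225, 602762379967440, 1142399079991620, 1241963303533920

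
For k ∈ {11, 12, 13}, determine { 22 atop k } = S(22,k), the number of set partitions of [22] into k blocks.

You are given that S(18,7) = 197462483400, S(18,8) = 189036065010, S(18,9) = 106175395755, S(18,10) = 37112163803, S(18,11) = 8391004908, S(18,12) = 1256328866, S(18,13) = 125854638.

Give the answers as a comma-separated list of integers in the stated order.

r19: T_19,8=8×189036065010+197462483400=1709751003480; T_19,9=9×106175395755+189036065010=1144614626805; T_19,10=10×37112163803+106175395755=477297033785; T_19,11=11×8391004908+37112163803=129413217791; T_19,12=12×1256328866+8391004908=23466951300; T_19,13=13×125854638+1256328866=2892439160
r20: T_20,9=9×1144614626805+1709751003480=12011282644725; T_20,10=10×477297033785+1144614626805=5917584964655; T_20,11=11×129413217791+477297033785=1900842429486; T_20,12=12×23466951300+129413217791=411016633391; T_20,13=13×2892439160+23466951300=61068660380
r21: T_21,10=10×5917584964655+12011282644725=71187132291275; T_21,11=11×1900842429486+5917584964655=26826851689001; T_21,12=12×411016633391+1900842429486=6833042030178; T_21,13=13×61068660380+411016633391=1204909218331
r22: T_22,11=11×26826851689001+71187132291275=366282500870286; T_22,12=12×6833042030178+26826851689001=108823356051137; T_22,13=13×1204909218331+6833042030178=22496861868481
Read S(22,11) = 366282500870286, S(22,12) = 108823356051137, S(22,13) = 22496861868481.

366282500870286, 108823356051137, 22496861868481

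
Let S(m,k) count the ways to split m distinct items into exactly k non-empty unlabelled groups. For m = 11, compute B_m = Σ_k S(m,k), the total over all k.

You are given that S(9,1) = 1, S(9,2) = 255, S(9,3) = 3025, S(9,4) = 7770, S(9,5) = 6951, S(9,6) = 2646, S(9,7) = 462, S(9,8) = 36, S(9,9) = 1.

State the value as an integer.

i=10: T(10,1)=0+1·1=1 | T(10,2)=1+2·255=511 | T(10,3)=255+3·3025=9330 | T(10,4)=3025+4·7770=34105 | T(10,5)=7770+5·6951=42525 | T(10,6)=6951+6·2646=22827 | T(10,7)=2646+7·462=5880 | T(10,8)=462+8·36=750 | T(10,9)=36+9·1=45 | T(10,10)=1+10·0=1
i=11: T(11,1)=0+1·1=1 | T(11,2)=1+2·511=1023 | T(11,3)=511+3·9330=28501 | T(11,4)=9330+4·34105=145750 | T(11,5)=34105+5·42525=246730 | T(11,6)=42525+6·22827=179487 | T(11,7)=22827+7·5880=63987 | T(11,8)=5880+8·750=11880 | T(11,9)=750+9·45=1155 | T(11,10)=45+10·1=55 | T(11,11)=1+11·0=1
B_11 = ΣS(11,k) = 1+1023+28501+145750+246730+179487+63987+11880+1155+55+1 = 678570

678570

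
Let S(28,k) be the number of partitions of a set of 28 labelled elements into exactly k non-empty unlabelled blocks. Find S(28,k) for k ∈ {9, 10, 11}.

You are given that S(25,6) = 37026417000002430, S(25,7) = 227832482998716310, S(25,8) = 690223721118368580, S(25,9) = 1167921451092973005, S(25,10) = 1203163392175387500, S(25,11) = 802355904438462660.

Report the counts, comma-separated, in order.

@26  (26,7):227832482998716310·7+37026417000002430→1631853797991016600, (26,8):690223721118368580·8+227832482998716310→5749622251945664950, (26,9):1167921451092973005·9+690223721118368580→11201516780955125625, (26,10):1203163392175387500·10+1167921451092973005→13199555372846848005, (26,11):802355904438462660·11+1203163392175387500→10029078340998476760
@27  (27,8):5749622251945664950·8+1631853797991016600→47628831813556336200, (27,9):11201516780955125625·9+5749622251945664950→106563273280541795575, (27,10):13199555372846848005·10+11201516780955125625→143197070509423605675, (27,11):10029078340998476760·11+13199555372846848005→123519417123830092365
@28  (28,9):106563273280541795575·9+47628831813556336200→1006698291338432496375, (28,10):143197070509423605675·10+106563273280541795575→1538533978374777852325, (28,11):123519417123830092365·11+143197070509423605675→1501910658871554621690
Read S(28,9) = 1006698291338432496375, S(28,10) = 1538533978374777852325, S(28,11) = 1501910658871554621690.

1006698291338432496375, 1538533978374777852325, 1501910658871554621690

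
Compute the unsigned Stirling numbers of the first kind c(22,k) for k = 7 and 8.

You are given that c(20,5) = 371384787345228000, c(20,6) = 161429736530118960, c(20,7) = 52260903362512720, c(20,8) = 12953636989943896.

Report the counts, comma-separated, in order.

28939583397335447760, 7744654310169576800

row 21: T[21][6]=20·161429736530118960+371384787345228000=3599979517947607200  T[21][7]=20·52260903362512720+161429736530118960=1206647803780373360  T[21][8]=20·12953636989943896+52260903362512720=311333643161390640
row 22: T[22][7]=21·1206647803780373360+3599979517947607200=28939583397335447760  T[22][8]=21·311333643161390640+1206647803780373360=7744654310169576800
Read c(22,7) = 28939583397335447760, c(22,8) = 7744654310169576800.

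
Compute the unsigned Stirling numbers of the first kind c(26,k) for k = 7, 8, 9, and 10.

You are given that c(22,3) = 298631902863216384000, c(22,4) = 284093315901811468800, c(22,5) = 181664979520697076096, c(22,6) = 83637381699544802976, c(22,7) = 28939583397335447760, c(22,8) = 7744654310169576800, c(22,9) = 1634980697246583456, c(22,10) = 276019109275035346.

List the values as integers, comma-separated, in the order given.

[23] T[23,4]:22*284093315901811468800+298631902863216384000=6548684852703068697600 · T[23,5]:22*181664979520697076096+284093315901811468800=4280722865357147142912 · T[23,6]:22*83637381699544802976+181664979520697076096=2021687376910682741568 · T[23,7]:22*28939583397335447760+83637381699544802976=720308216440924653696 · T[23,8]:22*7744654310169576800+28939583397335447760=199321978221066137360 · T[23,9]:22*1634980697246583456+7744654310169576800=43714229649594412832 · T[23,10]:22*276019109275035346+1634980697246583456=7707401101297361068
[24] T[24,5]:23*4280722865357147142912+6548684852703068697600=105005310755917452984576 · T[24,6]:23*2021687376910682741568+4280722865357147142912=50779532534302850198976 · T[24,7]:23*720308216440924653696+2021687376910682741568=18588776355051949776576 · T[24,8]:23*199321978221066137360+720308216440924653696=5304713715525445812976 · T[24,9]:23*43714229649594412832+199321978221066137360=1204749260161737632496 · T[24,10]:23*7707401101297361068+43714229649594412832=220984454979433717396
[25] T[25,6]:24*50779532534302850198976+105005310755917452984576=1323714091579185857760000 · T[25,7]:24*18588776355051949776576+50779532534302850198976=496910165055549644836800 · T[25,8]:24*5304713715525445812976+18588776355051949776576=145901905527662649288000 · T[25,9]:24*1204749260161737632496+5304713715525445812976=34218695959407148992880 · T[25,10]:24*220984454979433717396+1204749260161737632496=6508376179668146850000
[26] T[26,7]:25*496910165055549644836800+1323714091579185857760000=13746468217967926978680000 · T[26,8]:25*145901905527662649288000+496910165055549644836800=4144457803247115877036800 · T[26,9]:25*34218695959407148992880+145901905527662649288000=1001369304512841374110000 · T[26,10]:25*6508376179668146850000+34218695959407148992880=196928100451110820242880
Read c(26,7) = 13746468217967926978680000, c(26,8) = 4144457803247115877036800, c(26,9) = 1001369304512841374110000, c(26,10) = 196928100451110820242880.

13746468217967926978680000, 4144457803247115877036800, 1001369304512841374110000, 196928100451110820242880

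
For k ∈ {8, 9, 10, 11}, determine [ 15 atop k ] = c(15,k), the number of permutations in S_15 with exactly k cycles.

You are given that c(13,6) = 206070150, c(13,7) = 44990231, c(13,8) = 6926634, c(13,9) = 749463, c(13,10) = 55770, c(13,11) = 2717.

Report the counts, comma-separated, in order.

2681453775, 368411615, 37312275, 2749747

row 14: T[14][7]=13·44990231+206070150=790943153  T[14][8]=13·6926634+44990231=135036473  T[14][9]=13·749463+6926634=16669653  T[14][10]=13·55770+749463=1474473  T[14][11]=13·2717+55770=91091
row 15: T[15][8]=14·135036473+790943153=2681453775  T[15][9]=14·16669653+135036473=368411615  T[15][10]=14·1474473+16669653=37312275  T[15][11]=14·91091+1474473=2749747
Read c(15,8) = 2681453775, c(15,9) = 368411615, c(15,10) = 37312275, c(15,11) = 2749747.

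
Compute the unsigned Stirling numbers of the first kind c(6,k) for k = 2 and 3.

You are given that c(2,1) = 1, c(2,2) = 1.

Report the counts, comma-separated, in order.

@3  (3,1):1·2+0→2, (3,2):1·2+1→3, (3,3):0·2+1→1
@4  (4,1):2·3+0→6, (4,2):3·3+2→11, (4,3):1·3+3→6
@5  (5,1):6·4+0→24, (5,2):11·4+6→50, (5,3):6·4+11→35
@6  (6,2):50·5+24→274, (6,3):35·5+50→225
Read c(6,2) = 274, c(6,3) = 225.

274, 225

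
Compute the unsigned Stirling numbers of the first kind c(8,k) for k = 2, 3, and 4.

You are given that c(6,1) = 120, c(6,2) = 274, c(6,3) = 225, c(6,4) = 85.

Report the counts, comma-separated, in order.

r7: T_7,1=6×120+0=720; T_7,2=6×274+120=1764; T_7,3=6×225+274=1624; T_7,4=6×85+225=735
r8: T_8,2=7×1764+720=13068; T_8,3=7×1624+1764=13132; T_8,4=7×735+1624=6769
Read c(8,2) = 13068, c(8,3) = 13132, c(8,4) = 6769.

13068, 13132, 6769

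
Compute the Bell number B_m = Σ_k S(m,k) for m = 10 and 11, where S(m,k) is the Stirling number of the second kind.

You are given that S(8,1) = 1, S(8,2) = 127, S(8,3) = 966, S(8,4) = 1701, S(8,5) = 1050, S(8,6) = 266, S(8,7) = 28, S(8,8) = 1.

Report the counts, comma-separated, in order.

115975, 678570

i=9: T(9,1)=0+1·1=1 | T(9,2)=1+2·127=255 | T(9,3)=127+3·966=3025 | T(9,4)=966+4·1701=7770 | T(9,5)=1701+5·1050=6951 | T(9,6)=1050+6·266=2646 | T(9,7)=266+7·28=462 | T(9,8)=28+8·1=36 | T(9,9)=1+9·0=1
i=10: T(10,1)=0+1·1=1 | T(10,2)=1+2·255=511 | T(10,3)=255+3·3025=9330 | T(10,4)=3025+4·7770=34105 | T(10,5)=7770+5·6951=42525 | T(10,6)=6951+6·2646=22827 | T(10,7)=2646+7·462=5880 | T(10,8)=462+8·36=750 | T(10,9)=36+9·1=45 | T(10,10)=1+10·0=1
i=11: T(11,1)=0+1·1=1 | T(11,2)=1+2·511=1023 | T(11,3)=511+3·9330=28501 | T(11,4)=9330+4·34105=145750 | T(11,5)=34105+5·42525=246730 | T(11,6)=42525+6·22827=179487 | T(11,7)=22827+7·5880=63987 | T(11,8)=5880+8·750=11880 | T(11,9)=750+9·45=1155 | T(11,10)=45+10·1=55 | T(11,11)=1+11·0=1
B_10 = ΣS(10,k) = 1+511+9330+34105+42525+22827+5880+750+45+1 = 115975
B_11 = ΣS(11,k) = 1+1023+28501+145750+246730+179487+63987+11880+1155+55+1 = 678570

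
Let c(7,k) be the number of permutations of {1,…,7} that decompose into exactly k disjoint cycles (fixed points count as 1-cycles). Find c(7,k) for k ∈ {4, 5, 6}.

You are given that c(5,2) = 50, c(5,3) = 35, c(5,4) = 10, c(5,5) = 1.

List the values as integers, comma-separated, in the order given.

r6: T_6,3=5×35+50=225; T_6,4=5×10+35=85; T_6,5=5×1+10=15; T_6,6=5×0+1=1
r7: T_7,4=6×85+225=735; T_7,5=6×15+85=175; T_7,6=6×1+15=21
Read c(7,4) = 735, c(7,5) = 175, c(7,6) = 21.

735, 175, 21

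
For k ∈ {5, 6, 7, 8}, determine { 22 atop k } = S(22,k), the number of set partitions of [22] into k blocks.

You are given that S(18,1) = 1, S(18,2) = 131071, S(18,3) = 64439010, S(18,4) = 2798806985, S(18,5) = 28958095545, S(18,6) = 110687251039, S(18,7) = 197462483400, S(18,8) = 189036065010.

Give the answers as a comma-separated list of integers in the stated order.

19137821912055, 163305339345225, 602762379967440, 1142399079991620

[19] T[19,2]:2*131071+1=262143 · T[19,3]:3*64439010+131071=193448101 · T[19,4]:4*2798806985+64439010=11259666950 · T[19,5]:5*28958095545+2798806985=147589284710 · T[19,6]:6*110687251039+28958095545=693081601779 · T[19,7]:7*197462483400+110687251039=1492924634839 · T[19,8]:8*189036065010+197462483400=1709751003480
[20] T[20,3]:3*193448101+262143=580606446 · T[20,4]:4*11259666950+193448101=45232115901 · T[20,5]:5*147589284710+11259666950=749206090500 · T[20,6]:6*693081601779+147589284710=4306078895384 · T[20,7]:7*1492924634839+693081601779=11143554045652 · T[20,8]:8*1709751003480+1492924634839=15170932662679
[21] T[21,4]:4*45232115901+580606446=181509070050 · T[21,5]:5*749206090500+45232115901=3791262568401 · T[21,6]:6*4306078895384+749206090500=26585679462804 · T[21,7]:7*11143554045652+4306078895384=82310957214948 · T[21,8]:8*15170932662679+11143554045652=132511015347084
[22] T[22,5]:5*3791262568401+181509070050=19137821912055 · T[22,6]:6*26585679462804+3791262568401=163305339345225 · T[22,7]:7*82310957214948+26585679462804=602762379967440 · T[22,8]:8*132511015347084+82310957214948=1142399079991620
Read S(22,5) = 19137821912055, S(22,6) = 163305339345225, S(22,7) = 602762379967440, S(22,8) = 1142399079991620.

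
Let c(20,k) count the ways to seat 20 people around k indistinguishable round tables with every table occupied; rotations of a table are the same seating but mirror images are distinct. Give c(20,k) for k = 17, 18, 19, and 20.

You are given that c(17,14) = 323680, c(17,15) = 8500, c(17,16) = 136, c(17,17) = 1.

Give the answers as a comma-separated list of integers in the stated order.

920550, 16815, 190, 1

@18  (18,15):8500·17+323680→468180, (18,16):136·17+8500→10812, (18,17):1·17+136→153, (18,18):0·17+1→1
@19  (19,16):10812·18+468180→662796, (19,17):153·18+10812→13566, (19,18):1·18+153→171, (19,19):0·18+1→1
@20  (20,17):13566·19+662796→920550, (20,18):171·19+13566→16815, (20,19):1·19+171→190, (20,20):0·19+1→1
Read c(20,17) = 920550, c(20,18) = 16815, c(20,19) = 190, c(20,20) = 1.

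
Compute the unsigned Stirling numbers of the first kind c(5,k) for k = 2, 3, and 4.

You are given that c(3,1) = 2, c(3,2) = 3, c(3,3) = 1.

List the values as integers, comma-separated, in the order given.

[4] T[4,1]:3*2+0=6 · T[4,2]:3*3+2=11 · T[4,3]:3*1+3=6 · T[4,4]:3*0+1=1
[5] T[5,2]:4*11+6=50 · T[5,3]:4*6+11=35 · T[5,4]:4*1+6=10
Read c(5,2) = 50, c(5,3) = 35, c(5,4) = 10.

50, 35, 10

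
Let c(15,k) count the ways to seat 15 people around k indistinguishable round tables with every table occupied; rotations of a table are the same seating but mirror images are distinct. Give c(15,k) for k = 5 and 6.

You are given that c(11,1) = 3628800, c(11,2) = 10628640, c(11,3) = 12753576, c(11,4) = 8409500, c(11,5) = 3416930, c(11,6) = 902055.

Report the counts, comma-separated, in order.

159721605680, 56663366760

@12  (12,2):10628640·11+3628800→120543840, (12,3):12753576·11+10628640→150917976, (12,4):8409500·11+12753576→105258076, (12,5):3416930·11+8409500→45995730, (12,6):902055·11+3416930→13339535
@13  (13,3):150917976·12+120543840→1931559552, (13,4):105258076·12+150917976→1414014888, (13,5):45995730·12+105258076→657206836, (13,6):13339535·12+45995730→206070150
@14  (14,4):1414014888·13+1931559552→20313753096, (14,5):657206836·13+1414014888→9957703756, (14,6):206070150·13+657206836→3336118786
@15  (15,5):9957703756·14+20313753096→159721605680, (15,6):3336118786·14+9957703756→56663366760
Read c(15,5) = 159721605680, c(15,6) = 56663366760.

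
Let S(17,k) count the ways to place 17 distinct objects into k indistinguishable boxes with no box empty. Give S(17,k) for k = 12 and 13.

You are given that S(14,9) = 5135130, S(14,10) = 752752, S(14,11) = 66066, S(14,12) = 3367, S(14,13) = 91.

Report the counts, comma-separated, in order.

62022324, 4910178

row 15: T[15][10]=10·752752+5135130=12662650  T[15][11]=11·66066+752752=1479478  T[15][12]=12·3367+66066=106470  T[15][13]=13·91+3367=4550
row 16: T[16][11]=11·1479478+12662650=28936908  T[16][12]=12·106470+1479478=2757118  T[16][13]=13·4550+106470=165620
row 17: T[17][12]=12·2757118+28936908=62022324  T[17][13]=13·165620+2757118=4910178
Read S(17,12) = 62022324, S(17,13) = 4910178.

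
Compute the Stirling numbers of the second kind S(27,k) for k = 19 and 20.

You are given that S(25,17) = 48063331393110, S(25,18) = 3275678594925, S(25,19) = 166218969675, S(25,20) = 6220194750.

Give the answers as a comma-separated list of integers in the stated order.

@26  (26,18):3275678594925·18+48063331393110→107025546101760, (26,19):166218969675·19+3275678594925→6433839018750, (26,20):6220194750·20+166218969675→290622864675
@27  (27,19):6433839018750·19+107025546101760→229268487458010, (27,20):290622864675·20+6433839018750→12246296312250
Read S(27,19) = 229268487458010, S(27,20) = 12246296312250.

229268487458010, 12246296312250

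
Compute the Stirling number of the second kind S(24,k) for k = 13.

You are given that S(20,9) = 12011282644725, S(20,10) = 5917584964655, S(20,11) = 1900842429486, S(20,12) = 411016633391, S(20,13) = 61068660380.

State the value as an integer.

6888836057922000

i=21: T(21,10)=12011282644725+10·5917584964655=71187132291275 | T(21,11)=5917584964655+11·1900842429486=26826851689001 | T(21,12)=1900842429486+12·411016633391=6833042030178 | T(21,13)=411016633391+13·61068660380=1204909218331
i=22: T(22,11)=71187132291275+11·26826851689001=366282500870286 | T(22,12)=26826851689001+12·6833042030178=108823356051137 | T(22,13)=6833042030178+13·1204909218331=22496861868481
i=23: T(23,12)=366282500870286+12·108823356051137=1672162773483930 | T(23,13)=108823356051137+13·22496861868481=401282560341390
i=24: T(24,13)=1672162773483930+13·401282560341390=6888836057922000
Read S(24,13) = 6888836057922000.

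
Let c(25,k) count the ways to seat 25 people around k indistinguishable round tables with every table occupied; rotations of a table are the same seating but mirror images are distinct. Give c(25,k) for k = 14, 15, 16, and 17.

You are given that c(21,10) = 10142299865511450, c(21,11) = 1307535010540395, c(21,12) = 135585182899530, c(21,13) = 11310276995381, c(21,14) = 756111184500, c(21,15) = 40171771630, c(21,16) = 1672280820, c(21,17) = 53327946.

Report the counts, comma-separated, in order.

row 22: T[22][11]=21·1307535010540395+10142299865511450=37600535086859745  T[22][12]=21·135585182899530+1307535010540395=4154823851430525  T[22][13]=21·11310276995381+135585182899530=373100999802531  T[22][14]=21·756111184500+11310276995381=27188611869881  T[22][15]=21·40171771630+756111184500=1599718388730  T[22][16]=21·1672280820+40171771630=75289668850  T[22][17]=21·53327946+1672280820=2792167686
row 23: T[23][12]=22·4154823851430525+37600535086859745=129006659818331295  T[23][13]=22·373100999802531+4154823851430525=12363045847086207  T[23][14]=22·27188611869881+373100999802531=971250460939913  T[23][15]=22·1599718388730+27188611869881=62382416421941  T[23][16]=22·75289668850+1599718388730=3256091103430  T[23][17]=22·2792167686+75289668850=136717357942
row 24: T[24][13]=23·12363045847086207+129006659818331295=413356714301314056  T[24][14]=23·971250460939913+12363045847086207=34701806448704206  T[24][15]=23·62382416421941+971250460939913=2406046038644556  T[24][16]=23·3256091103430+62382416421941=137272511800831  T[24][17]=23·136717357942+3256091103430=6400590336096
row 25: T[25][14]=24·34701806448704206+413356714301314056=1246200069070215000  T[25][15]=24·2406046038644556+34701806448704206=92446911376173550  T[25][16]=24·137272511800831+2406046038644556=5700586321864500  T[25][17]=24·6400590336096+137272511800831=290886679867135
Read c(25,14) = 1246200069070215000, c(25,15) = 92446911376173550, c(25,16) = 5700586321864500, c(25,17) = 290886679867135.

1246200069070215000, 92446911376173550, 5700586321864500, 290886679867135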